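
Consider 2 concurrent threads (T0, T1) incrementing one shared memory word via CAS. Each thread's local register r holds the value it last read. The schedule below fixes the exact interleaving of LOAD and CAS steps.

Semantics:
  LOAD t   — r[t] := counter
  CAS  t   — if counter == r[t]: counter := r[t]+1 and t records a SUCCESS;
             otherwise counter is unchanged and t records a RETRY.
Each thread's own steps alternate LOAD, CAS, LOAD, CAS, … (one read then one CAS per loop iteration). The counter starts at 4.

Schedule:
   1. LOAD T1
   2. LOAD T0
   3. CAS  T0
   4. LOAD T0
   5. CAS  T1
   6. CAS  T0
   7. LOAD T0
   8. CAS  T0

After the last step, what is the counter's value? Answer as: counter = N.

counter = 7

[1] T1.load  rd  (counter 4, T1.r 4)
[2] T0.load  rd  (counter 4, T0.r 4)
[3] T0.cas  hit  (counter 5, T0.r 4)
[4] T0.load  rd  (counter 5, T0.r 5)
[5] T1.cas  miss  (counter 5, T1.r 4)
[6] T0.cas  hit  (counter 6, T0.r 5)
[7] T0.load  rd  (counter 6, T0.r 6)
[8] T0.cas  hit  (counter 7, T0.r 6)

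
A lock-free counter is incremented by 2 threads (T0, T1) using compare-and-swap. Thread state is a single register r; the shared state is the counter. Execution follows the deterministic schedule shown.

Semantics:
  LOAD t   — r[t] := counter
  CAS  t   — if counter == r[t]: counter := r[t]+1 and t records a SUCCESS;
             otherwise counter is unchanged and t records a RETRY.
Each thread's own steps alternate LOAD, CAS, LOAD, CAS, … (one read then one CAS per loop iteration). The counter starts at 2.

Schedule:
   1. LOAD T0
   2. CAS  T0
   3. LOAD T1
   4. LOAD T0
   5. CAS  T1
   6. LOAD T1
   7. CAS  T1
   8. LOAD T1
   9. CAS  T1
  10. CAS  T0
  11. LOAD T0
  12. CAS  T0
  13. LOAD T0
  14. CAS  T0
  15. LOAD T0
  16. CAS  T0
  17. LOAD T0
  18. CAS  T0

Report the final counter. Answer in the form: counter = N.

[1] T0.load  rd  (counter 2, T0.r 2)
[2] T0.cas  hit  (counter 3, T0.r 2)
[3] T1.load  rd  (counter 3, T1.r 3)
[4] T0.load  rd  (counter 3, T0.r 3)
[5] T1.cas  hit  (counter 4, T1.r 3)
[6] T1.load  rd  (counter 4, T1.r 4)
[7] T1.cas  hit  (counter 5, T1.r 4)
[8] T1.load  rd  (counter 5, T1.r 5)
[9] T1.cas  hit  (counter 6, T1.r 5)
[10] T0.cas  miss  (counter 6, T0.r 3)
[11] T0.load  rd  (counter 6, T0.r 6)
[12] T0.cas  hit  (counter 7, T0.r 6)
[13] T0.load  rd  (counter 7, T0.r 7)
[14] T0.cas  hit  (counter 8, T0.r 7)
[15] T0.load  rd  (counter 8, T0.r 8)
[16] T0.cas  hit  (counter 9, T0.r 8)
[17] T0.load  rd  (counter 9, T0.r 9)
[18] T0.cas  hit  (counter 10, T0.r 9)

counter = 10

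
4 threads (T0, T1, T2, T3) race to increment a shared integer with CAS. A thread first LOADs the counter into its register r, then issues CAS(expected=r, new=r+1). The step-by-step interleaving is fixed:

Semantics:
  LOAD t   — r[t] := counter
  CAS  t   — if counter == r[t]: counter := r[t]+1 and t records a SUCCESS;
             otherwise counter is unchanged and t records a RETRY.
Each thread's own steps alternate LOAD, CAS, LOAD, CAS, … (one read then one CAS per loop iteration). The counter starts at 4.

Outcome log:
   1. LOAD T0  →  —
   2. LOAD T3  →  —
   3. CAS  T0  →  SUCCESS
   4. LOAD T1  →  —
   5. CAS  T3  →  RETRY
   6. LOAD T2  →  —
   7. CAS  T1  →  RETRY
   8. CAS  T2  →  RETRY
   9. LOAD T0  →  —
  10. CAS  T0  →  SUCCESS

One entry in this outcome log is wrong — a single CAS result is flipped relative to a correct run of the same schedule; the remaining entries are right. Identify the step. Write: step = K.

step = 7

Correct run:
1. LOAD T0 → mem=4 r[T0]=4 [LOAD]
2. LOAD T3 → mem=4 r[T3]=4 [LOAD]
3. CAS T0 → mem=5 r[T0]=4 [OK]
4. LOAD T1 → mem=5 r[T1]=5 [LOAD]
5. CAS T3 → mem=5 r[T3]=4 [RETRY]
6. LOAD T2 → mem=5 r[T2]=5 [LOAD]
7. CAS T1 → mem=6 r[T1]=5 [OK]
8. CAS T2 → mem=6 r[T2]=5 [RETRY]
9. LOAD T0 → mem=6 r[T0]=6 [LOAD]
10. CAS T0 → mem=7 r[T0]=6 [OK]
Log disagrees first at step 7.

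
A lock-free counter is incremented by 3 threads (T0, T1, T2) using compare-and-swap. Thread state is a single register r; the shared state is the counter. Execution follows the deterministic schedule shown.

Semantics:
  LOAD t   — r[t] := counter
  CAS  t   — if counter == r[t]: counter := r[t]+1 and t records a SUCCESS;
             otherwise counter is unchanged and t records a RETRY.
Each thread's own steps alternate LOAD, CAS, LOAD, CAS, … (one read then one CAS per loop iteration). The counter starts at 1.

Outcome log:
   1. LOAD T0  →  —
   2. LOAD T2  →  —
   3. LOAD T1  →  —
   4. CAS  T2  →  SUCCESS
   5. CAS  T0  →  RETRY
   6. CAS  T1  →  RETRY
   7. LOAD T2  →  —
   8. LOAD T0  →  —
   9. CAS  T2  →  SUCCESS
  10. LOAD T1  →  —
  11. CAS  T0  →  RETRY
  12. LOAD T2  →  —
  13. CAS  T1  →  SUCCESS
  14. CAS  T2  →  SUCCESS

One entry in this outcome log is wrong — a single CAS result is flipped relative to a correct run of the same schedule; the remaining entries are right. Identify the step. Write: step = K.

Reference trace:
#1 T0 reads 1
#2 T2 reads 1
#3 T1 reads 1
#4 T2 CAS(1→2) writes; counter now 2
#5 T0 CAS(1→2) fails; counter now 2
#6 T1 CAS(1→2) fails; counter now 2
#7 T2 reads 2
#8 T0 reads 2
#9 T2 CAS(2→3) writes; counter now 3
#10 T1 reads 3
#11 T0 CAS(2→3) fails; counter now 3
#12 T2 reads 3
#13 T1 CAS(3→4) writes; counter now 4
#14 T2 CAS(3→4) fails; counter now 4
Flip is step 14.

step = 14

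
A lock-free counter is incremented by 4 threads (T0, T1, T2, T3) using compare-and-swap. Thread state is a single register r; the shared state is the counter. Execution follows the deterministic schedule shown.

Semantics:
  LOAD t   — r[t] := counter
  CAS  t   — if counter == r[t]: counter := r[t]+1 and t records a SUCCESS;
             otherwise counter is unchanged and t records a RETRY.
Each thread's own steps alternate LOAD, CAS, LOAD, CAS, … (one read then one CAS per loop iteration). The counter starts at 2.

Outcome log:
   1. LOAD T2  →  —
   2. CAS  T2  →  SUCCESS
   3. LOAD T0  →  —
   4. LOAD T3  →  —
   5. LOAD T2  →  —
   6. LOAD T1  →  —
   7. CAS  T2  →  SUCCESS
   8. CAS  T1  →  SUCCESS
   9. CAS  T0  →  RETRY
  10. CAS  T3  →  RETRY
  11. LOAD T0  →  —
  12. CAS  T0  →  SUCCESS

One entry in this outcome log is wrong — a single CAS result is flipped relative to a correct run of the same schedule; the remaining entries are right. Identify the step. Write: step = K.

Reference trace:
#1 T2 reads 2
#2 T2 CAS(2→3) writes; counter now 3
#3 T0 reads 3
#4 T3 reads 3
#5 T2 reads 3
#6 T1 reads 3
#7 T2 CAS(3→4) writes; counter now 4
#8 T1 CAS(3→4) fails; counter now 4
#9 T0 CAS(3→4) fails; counter now 4
#10 T3 CAS(3→4) fails; counter now 4
#11 T0 reads 4
#12 T0 CAS(4→5) writes; counter now 5
Log disagrees first at step 8.

step = 8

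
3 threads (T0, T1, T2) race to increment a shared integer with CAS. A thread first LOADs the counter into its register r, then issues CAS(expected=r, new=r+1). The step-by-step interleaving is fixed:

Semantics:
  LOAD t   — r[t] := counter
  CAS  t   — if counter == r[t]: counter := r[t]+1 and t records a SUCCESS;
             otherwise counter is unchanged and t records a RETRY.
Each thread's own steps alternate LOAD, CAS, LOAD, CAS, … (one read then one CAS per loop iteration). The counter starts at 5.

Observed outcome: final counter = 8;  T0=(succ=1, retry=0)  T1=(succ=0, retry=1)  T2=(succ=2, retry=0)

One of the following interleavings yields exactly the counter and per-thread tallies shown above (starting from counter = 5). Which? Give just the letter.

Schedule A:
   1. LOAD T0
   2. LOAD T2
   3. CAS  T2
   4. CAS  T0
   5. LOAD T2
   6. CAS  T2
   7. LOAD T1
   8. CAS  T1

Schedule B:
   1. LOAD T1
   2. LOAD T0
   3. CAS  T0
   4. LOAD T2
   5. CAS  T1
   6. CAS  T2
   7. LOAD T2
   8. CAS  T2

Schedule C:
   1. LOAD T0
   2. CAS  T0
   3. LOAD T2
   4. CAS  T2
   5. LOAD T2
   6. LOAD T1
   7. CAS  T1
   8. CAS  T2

Run B:
[1] T1.load  rd  (counter 5, T1.r 5)
[2] T0.load  rd  (counter 5, T0.r 5)
[3] T0.cas  hit  (counter 6, T0.r 5)
[4] T2.load  rd  (counter 6, T2.r 6)
[5] T1.cas  miss  (counter 6, T1.r 5)
[6] T2.cas  hit  (counter 7, T2.r 6)
[7] T2.load  rd  (counter 7, T2.r 7)
[8] T2.cas  hit  (counter 8, T2.r 7)

B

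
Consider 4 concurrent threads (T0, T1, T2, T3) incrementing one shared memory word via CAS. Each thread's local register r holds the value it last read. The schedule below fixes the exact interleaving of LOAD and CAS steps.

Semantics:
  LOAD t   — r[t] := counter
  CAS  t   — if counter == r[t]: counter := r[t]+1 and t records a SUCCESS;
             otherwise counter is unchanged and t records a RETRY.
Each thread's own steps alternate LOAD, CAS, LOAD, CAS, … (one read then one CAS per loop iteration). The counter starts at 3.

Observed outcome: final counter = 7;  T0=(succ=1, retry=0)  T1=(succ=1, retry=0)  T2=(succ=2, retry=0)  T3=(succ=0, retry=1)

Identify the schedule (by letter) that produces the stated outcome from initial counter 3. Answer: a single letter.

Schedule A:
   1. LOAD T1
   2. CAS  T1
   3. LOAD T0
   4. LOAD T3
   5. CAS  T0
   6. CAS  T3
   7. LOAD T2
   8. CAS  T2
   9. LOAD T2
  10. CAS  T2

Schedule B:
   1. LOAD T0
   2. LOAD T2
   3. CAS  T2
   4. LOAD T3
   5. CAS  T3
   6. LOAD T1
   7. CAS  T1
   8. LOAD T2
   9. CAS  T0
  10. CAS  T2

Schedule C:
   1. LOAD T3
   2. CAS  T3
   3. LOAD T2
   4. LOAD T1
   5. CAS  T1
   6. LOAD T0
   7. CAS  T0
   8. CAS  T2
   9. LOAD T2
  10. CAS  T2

A

Run A:
#1 T1 reads 3
#2 T1 CAS(3→4) writes; counter now 4
#3 T0 reads 4
#4 T3 reads 4
#5 T0 CAS(4→5) writes; counter now 5
#6 T3 CAS(4→5) fails; counter now 5
#7 T2 reads 5
#8 T2 CAS(5→6) writes; counter now 6
#9 T2 reads 6
#10 T2 CAS(6→7) writes; counter now 7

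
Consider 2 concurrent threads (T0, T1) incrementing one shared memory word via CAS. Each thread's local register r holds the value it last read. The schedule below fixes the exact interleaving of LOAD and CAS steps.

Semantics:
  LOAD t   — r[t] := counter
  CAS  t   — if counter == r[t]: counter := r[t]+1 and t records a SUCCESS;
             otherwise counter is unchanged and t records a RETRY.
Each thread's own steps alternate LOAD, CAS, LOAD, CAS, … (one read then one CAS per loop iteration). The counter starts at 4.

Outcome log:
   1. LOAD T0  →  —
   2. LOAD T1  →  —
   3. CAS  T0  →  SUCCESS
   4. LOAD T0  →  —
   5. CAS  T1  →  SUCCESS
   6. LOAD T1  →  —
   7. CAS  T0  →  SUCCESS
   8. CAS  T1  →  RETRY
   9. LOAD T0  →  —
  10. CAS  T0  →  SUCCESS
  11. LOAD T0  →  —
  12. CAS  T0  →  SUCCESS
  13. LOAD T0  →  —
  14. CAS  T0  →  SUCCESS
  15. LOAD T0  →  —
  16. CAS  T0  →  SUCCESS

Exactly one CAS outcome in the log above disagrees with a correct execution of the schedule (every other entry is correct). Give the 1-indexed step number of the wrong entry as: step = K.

Reference trace:
#1 T0 reads 4
#2 T1 reads 4
#3 T0 CAS(4→5) writes; counter now 5
#4 T0 reads 5
#5 T1 CAS(4→5) fails; counter now 5
#6 T1 reads 5
#7 T0 CAS(5→6) writes; counter now 6
#8 T1 CAS(5→6) fails; counter now 6
#9 T0 reads 6
#10 T0 CAS(6→7) writes; counter now 7
#11 T0 reads 7
#12 T0 CAS(7→8) writes; counter now 8
#13 T0 reads 8
#14 T0 CAS(8→9) writes; counter now 9
#15 T0 reads 9
#16 T0 CAS(9→10) writes; counter now 10
Log disagrees first at step 5.

step = 5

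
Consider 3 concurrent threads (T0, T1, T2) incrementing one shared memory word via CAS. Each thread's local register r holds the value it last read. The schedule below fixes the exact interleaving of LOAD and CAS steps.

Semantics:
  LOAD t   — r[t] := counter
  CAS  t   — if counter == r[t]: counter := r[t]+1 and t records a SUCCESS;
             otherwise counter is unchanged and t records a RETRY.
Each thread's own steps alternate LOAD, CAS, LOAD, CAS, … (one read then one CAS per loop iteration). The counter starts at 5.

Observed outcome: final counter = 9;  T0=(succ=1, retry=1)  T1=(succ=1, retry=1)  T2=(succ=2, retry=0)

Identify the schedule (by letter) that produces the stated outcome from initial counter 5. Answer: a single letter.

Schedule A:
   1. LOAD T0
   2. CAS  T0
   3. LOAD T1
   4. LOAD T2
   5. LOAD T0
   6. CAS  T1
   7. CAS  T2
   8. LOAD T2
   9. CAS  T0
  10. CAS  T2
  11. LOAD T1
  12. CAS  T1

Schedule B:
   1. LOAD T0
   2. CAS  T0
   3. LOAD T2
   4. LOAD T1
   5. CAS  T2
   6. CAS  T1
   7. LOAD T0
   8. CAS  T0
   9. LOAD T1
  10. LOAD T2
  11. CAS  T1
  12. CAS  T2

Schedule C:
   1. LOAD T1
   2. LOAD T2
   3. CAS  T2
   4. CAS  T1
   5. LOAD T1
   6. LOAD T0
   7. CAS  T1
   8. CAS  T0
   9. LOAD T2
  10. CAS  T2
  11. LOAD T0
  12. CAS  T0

C

Simulating candidate C:
#1 T1 reads 5
#2 T2 reads 5
#3 T2 CAS(5→6) writes; counter now 6
#4 T1 CAS(5→6) fails; counter now 6
#5 T1 reads 6
#6 T0 reads 6
#7 T1 CAS(6→7) writes; counter now 7
#8 T0 CAS(6→7) fails; counter now 7
#9 T2 reads 7
#10 T2 CAS(7→8) writes; counter now 8
#11 T0 reads 8
#12 T0 CAS(8→9) writes; counter now 9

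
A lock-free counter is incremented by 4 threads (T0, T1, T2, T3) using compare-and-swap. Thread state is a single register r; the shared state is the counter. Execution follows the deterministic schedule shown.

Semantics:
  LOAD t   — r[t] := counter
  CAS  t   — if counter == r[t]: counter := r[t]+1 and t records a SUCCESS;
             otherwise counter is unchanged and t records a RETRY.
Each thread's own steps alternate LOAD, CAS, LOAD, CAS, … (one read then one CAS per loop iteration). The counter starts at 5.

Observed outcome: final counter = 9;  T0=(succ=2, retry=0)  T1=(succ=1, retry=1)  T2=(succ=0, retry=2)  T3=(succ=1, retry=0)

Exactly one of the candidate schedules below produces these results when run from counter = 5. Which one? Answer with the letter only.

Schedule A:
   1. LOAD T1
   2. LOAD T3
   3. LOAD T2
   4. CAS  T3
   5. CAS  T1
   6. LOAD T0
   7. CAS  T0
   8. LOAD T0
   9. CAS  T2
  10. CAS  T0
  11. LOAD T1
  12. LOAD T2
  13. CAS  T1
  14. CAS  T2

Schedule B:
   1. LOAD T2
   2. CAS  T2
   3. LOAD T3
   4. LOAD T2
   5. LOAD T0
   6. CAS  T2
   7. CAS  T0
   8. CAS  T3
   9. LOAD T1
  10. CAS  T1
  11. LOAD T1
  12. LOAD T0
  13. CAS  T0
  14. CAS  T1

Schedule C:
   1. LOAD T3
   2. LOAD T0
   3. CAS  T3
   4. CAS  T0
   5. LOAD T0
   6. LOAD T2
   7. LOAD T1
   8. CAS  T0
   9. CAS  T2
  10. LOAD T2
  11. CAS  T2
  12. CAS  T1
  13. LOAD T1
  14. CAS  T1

Tracing schedule A:
#1 T1 reads 5
#2 T3 reads 5
#3 T2 reads 5
#4 T3 CAS(5→6) writes; counter now 6
#5 T1 CAS(5→6) fails; counter now 6
#6 T0 reads 6
#7 T0 CAS(6→7) writes; counter now 7
#8 T0 reads 7
#9 T2 CAS(5→6) fails; counter now 7
#10 T0 CAS(7→8) writes; counter now 8
#11 T1 reads 8
#12 T2 reads 8
#13 T1 CAS(8→9) writes; counter now 9
#14 T2 CAS(8→9) fails; counter now 9

A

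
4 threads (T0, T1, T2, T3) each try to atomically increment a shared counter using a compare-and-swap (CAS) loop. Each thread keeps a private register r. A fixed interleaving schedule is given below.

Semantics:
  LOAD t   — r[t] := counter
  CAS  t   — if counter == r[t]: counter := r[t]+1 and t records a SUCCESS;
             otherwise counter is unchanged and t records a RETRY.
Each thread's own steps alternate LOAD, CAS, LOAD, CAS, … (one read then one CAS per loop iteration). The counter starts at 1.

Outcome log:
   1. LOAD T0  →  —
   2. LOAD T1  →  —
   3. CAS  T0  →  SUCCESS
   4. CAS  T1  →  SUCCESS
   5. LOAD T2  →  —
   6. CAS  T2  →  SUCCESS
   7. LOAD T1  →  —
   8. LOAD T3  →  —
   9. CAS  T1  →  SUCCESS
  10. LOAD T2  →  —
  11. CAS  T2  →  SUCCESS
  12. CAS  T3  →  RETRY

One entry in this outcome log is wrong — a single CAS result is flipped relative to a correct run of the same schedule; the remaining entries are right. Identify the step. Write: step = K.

step = 4

Reference trace:
   1) LOAD T0:  M=1  r_T0=1
   2) LOAD T1:  M=1  r_T1=1
   3) CAS  T0:  M=2  r_T0=1 ✓
   4) CAS  T1:  M=2  r_T1=1 ✗
   5) LOAD T2:  M=2  r_T2=2
   6) CAS  T2:  M=3  r_T2=2 ✓
   7) LOAD T1:  M=3  r_T1=3
   8) LOAD T3:  M=3  r_T3=3
   9) CAS  T1:  M=4  r_T1=3 ✓
  10) LOAD T2:  M=4  r_T2=4
  11) CAS  T2:  M=5  r_T2=4 ✓
  12) CAS  T3:  M=5  r_T3=3 ✗
Mismatch at 4.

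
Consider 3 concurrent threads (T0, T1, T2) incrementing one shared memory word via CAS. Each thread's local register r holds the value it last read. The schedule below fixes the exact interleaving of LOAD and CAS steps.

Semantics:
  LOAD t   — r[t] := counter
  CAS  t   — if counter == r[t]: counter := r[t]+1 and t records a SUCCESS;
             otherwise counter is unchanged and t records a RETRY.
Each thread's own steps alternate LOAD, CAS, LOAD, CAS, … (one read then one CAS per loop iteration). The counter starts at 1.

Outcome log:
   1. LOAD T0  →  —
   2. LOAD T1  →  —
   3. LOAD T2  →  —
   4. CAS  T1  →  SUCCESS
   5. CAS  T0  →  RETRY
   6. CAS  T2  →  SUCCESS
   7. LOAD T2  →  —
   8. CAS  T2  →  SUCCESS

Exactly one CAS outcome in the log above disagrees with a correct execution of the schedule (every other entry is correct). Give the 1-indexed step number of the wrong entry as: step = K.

Correct run:
step 1: T0 LOAD ⇒ load; ctr=1 reg=1
step 2: T1 LOAD ⇒ load; ctr=1 reg=1
step 3: T2 LOAD ⇒ load; ctr=1 reg=1
step 4: T1 CAS ⇒ ok; ctr=2 reg=1
step 5: T0 CAS ⇒ retry; ctr=2 reg=1
step 6: T2 CAS ⇒ retry; ctr=2 reg=1
step 7: T2 LOAD ⇒ load; ctr=2 reg=2
step 8: T2 CAS ⇒ ok; ctr=3 reg=2
Mismatch at 6.

step = 6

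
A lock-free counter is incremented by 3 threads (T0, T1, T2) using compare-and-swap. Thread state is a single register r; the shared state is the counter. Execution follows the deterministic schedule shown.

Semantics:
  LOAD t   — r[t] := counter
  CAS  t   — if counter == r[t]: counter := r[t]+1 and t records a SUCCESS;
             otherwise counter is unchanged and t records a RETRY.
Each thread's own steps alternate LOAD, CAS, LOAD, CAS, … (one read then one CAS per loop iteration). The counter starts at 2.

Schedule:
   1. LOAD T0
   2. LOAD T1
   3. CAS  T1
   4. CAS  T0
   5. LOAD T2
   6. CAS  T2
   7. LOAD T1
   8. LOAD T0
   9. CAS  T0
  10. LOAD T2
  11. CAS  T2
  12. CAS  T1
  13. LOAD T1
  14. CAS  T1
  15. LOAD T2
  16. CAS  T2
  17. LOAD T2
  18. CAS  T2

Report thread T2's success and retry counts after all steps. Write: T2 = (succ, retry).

T2 = (4, 0)

[1] T0.load  rd  (counter 2, T0.r 2)
[2] T1.load  rd  (counter 2, T1.r 2)
[3] T1.cas  hit  (counter 3, T1.r 2)
[4] T0.cas  miss  (counter 3, T0.r 2)
[5] T2.load  rd  (counter 3, T2.r 3)
[6] T2.cas  hit  (counter 4, T2.r 3)
[7] T1.load  rd  (counter 4, T1.r 4)
[8] T0.load  rd  (counter 4, T0.r 4)
[9] T0.cas  hit  (counter 5, T0.r 4)
[10] T2.load  rd  (counter 5, T2.r 5)
[11] T2.cas  hit  (counter 6, T2.r 5)
[12] T1.cas  miss  (counter 6, T1.r 4)
[13] T1.load  rd  (counter 6, T1.r 6)
[14] T1.cas  hit  (counter 7, T1.r 6)
[15] T2.load  rd  (counter 7, T2.r 7)
[16] T2.cas  hit  (counter 8, T2.r 7)
[17] T2.load  rd  (counter 8, T2.r 8)
[18] T2.cas  hit  (counter 9, T2.r 8)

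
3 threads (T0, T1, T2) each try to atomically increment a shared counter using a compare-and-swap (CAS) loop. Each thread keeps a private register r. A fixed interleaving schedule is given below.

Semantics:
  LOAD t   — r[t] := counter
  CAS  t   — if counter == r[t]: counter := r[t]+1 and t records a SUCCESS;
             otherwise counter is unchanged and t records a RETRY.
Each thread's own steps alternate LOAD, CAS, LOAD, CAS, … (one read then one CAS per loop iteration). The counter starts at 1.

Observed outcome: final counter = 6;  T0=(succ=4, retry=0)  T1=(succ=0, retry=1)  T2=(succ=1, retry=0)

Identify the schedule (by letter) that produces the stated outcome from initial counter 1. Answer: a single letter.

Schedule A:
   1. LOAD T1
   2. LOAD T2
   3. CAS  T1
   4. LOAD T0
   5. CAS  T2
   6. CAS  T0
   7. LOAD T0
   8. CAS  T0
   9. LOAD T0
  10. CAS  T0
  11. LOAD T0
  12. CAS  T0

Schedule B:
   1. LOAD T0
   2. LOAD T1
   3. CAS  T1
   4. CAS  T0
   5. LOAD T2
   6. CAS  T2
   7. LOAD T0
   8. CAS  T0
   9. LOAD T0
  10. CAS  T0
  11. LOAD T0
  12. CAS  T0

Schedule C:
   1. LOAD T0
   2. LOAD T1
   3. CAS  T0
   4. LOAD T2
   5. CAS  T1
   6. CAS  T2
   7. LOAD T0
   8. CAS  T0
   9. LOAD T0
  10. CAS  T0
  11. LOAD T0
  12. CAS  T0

C

Simulating candidate C:
1. LOAD T0 → mem=1 r[T0]=1 [LOAD]
2. LOAD T1 → mem=1 r[T1]=1 [LOAD]
3. CAS T0 → mem=2 r[T0]=1 [OK]
4. LOAD T2 → mem=2 r[T2]=2 [LOAD]
5. CAS T1 → mem=2 r[T1]=1 [RETRY]
6. CAS T2 → mem=3 r[T2]=2 [OK]
7. LOAD T0 → mem=3 r[T0]=3 [LOAD]
8. CAS T0 → mem=4 r[T0]=3 [OK]
9. LOAD T0 → mem=4 r[T0]=4 [LOAD]
10. CAS T0 → mem=5 r[T0]=4 [OK]
11. LOAD T0 → mem=5 r[T0]=5 [LOAD]
12. CAS T0 → mem=6 r[T0]=5 [OK]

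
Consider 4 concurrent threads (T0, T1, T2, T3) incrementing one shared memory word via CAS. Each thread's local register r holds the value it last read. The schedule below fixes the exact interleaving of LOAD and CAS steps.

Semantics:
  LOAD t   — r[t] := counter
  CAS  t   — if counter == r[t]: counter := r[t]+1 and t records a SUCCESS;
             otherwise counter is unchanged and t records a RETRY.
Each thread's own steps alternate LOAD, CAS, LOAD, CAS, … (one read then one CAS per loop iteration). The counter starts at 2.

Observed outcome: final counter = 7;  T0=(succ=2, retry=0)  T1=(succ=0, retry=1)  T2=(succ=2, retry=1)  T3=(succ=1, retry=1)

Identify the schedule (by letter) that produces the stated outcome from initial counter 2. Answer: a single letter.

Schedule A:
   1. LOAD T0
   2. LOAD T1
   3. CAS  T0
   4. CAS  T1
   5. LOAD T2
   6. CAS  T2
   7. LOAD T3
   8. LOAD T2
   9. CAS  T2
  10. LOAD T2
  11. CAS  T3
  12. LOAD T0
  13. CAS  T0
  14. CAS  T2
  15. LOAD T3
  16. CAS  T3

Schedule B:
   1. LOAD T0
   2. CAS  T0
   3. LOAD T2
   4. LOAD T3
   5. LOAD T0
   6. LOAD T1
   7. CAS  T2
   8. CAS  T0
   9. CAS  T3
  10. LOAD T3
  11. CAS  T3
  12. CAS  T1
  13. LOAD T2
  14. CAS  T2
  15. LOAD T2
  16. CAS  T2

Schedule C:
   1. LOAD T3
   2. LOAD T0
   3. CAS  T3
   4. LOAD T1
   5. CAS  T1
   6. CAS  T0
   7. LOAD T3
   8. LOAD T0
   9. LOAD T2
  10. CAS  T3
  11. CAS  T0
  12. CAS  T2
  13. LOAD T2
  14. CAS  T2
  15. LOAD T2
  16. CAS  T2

A

Simulating candidate A:
[1] T0.load  rd  (counter 2, T0.r 2)
[2] T1.load  rd  (counter 2, T1.r 2)
[3] T0.cas  hit  (counter 3, T0.r 2)
[4] T1.cas  miss  (counter 3, T1.r 2)
[5] T2.load  rd  (counter 3, T2.r 3)
[6] T2.cas  hit  (counter 4, T2.r 3)
[7] T3.load  rd  (counter 4, T3.r 4)
[8] T2.load  rd  (counter 4, T2.r 4)
[9] T2.cas  hit  (counter 5, T2.r 4)
[10] T2.load  rd  (counter 5, T2.r 5)
[11] T3.cas  miss  (counter 5, T3.r 4)
[12] T0.load  rd  (counter 5, T0.r 5)
[13] T0.cas  hit  (counter 6, T0.r 5)
[14] T2.cas  miss  (counter 6, T2.r 5)
[15] T3.load  rd  (counter 6, T3.r 6)
[16] T3.cas  hit  (counter 7, T3.r 6)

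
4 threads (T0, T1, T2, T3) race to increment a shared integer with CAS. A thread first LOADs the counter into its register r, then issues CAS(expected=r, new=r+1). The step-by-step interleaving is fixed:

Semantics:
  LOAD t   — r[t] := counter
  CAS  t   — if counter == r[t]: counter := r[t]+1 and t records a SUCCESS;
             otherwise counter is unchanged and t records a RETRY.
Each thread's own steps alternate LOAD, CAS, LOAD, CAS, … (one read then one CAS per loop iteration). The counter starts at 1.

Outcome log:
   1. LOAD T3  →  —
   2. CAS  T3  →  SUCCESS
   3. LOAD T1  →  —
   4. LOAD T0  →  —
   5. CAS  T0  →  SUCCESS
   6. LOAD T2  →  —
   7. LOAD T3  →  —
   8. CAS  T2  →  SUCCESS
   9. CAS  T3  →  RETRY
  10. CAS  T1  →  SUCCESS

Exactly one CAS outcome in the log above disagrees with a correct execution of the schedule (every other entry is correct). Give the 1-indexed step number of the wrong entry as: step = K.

Re-executing:
[1] T3.load  rd  (counter 1, T3.r 1)
[2] T3.cas  hit  (counter 2, T3.r 1)
[3] T1.load  rd  (counter 2, T1.r 2)
[4] T0.load  rd  (counter 2, T0.r 2)
[5] T0.cas  hit  (counter 3, T0.r 2)
[6] T2.load  rd  (counter 3, T2.r 3)
[7] T3.load  rd  (counter 3, T3.r 3)
[8] T2.cas  hit  (counter 4, T2.r 3)
[9] T3.cas  miss  (counter 4, T3.r 3)
[10] T1.cas  miss  (counter 4, T1.r 2)
Flip is step 10.

step = 10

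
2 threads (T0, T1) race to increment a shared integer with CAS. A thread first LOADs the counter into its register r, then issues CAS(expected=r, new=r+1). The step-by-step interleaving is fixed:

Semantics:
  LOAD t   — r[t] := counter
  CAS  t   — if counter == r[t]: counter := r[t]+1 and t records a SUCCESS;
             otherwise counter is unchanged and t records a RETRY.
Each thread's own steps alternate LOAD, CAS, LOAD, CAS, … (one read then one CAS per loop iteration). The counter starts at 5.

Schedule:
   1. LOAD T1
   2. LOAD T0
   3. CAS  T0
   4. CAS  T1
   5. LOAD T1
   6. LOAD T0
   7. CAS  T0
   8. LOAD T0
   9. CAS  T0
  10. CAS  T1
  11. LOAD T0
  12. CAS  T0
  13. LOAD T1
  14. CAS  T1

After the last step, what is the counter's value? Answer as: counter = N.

T1 LOAD — after: cnt=5, r=5 — load
T0 LOAD — after: cnt=5, r=5 — load
T0 CAS — after: cnt=6, r=5 — ok
T1 CAS — after: cnt=6, r=5 — retry
T1 LOAD — after: cnt=6, r=6 — load
T0 LOAD — after: cnt=6, r=6 — load
T0 CAS — after: cnt=7, r=6 — ok
T0 LOAD — after: cnt=7, r=7 — load
T0 CAS — after: cnt=8, r=7 — ok
T1 CAS — after: cnt=8, r=6 — retry
T0 LOAD — after: cnt=8, r=8 — load
T0 CAS — after: cnt=9, r=8 — ok
T1 LOAD — after: cnt=9, r=9 — load
T1 CAS — after: cnt=10, r=9 — ok

counter = 10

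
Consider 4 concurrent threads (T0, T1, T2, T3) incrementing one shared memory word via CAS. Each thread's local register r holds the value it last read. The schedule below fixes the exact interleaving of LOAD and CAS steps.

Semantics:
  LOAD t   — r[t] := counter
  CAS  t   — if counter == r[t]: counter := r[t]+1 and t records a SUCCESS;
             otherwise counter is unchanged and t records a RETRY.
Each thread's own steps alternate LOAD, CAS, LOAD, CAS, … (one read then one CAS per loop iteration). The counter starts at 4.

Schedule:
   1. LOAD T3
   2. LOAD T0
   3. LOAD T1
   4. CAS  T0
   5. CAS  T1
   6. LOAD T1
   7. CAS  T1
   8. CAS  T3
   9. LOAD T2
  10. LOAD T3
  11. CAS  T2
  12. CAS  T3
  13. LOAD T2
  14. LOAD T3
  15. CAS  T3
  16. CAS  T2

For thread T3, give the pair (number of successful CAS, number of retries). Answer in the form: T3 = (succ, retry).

[1] T3.load  rd  (counter 4, T3.r 4)
[2] T0.load  rd  (counter 4, T0.r 4)
[3] T1.load  rd  (counter 4, T1.r 4)
[4] T0.cas  hit  (counter 5, T0.r 4)
[5] T1.cas  miss  (counter 5, T1.r 4)
[6] T1.load  rd  (counter 5, T1.r 5)
[7] T1.cas  hit  (counter 6, T1.r 5)
[8] T3.cas  miss  (counter 6, T3.r 4)
[9] T2.load  rd  (counter 6, T2.r 6)
[10] T3.load  rd  (counter 6, T3.r 6)
[11] T2.cas  hit  (counter 7, T2.r 6)
[12] T3.cas  miss  (counter 7, T3.r 6)
[13] T2.load  rd  (counter 7, T2.r 7)
[14] T3.load  rd  (counter 7, T3.r 7)
[15] T3.cas  hit  (counter 8, T3.r 7)
[16] T2.cas  miss  (counter 8, T2.r 7)

T3 = (1, 2)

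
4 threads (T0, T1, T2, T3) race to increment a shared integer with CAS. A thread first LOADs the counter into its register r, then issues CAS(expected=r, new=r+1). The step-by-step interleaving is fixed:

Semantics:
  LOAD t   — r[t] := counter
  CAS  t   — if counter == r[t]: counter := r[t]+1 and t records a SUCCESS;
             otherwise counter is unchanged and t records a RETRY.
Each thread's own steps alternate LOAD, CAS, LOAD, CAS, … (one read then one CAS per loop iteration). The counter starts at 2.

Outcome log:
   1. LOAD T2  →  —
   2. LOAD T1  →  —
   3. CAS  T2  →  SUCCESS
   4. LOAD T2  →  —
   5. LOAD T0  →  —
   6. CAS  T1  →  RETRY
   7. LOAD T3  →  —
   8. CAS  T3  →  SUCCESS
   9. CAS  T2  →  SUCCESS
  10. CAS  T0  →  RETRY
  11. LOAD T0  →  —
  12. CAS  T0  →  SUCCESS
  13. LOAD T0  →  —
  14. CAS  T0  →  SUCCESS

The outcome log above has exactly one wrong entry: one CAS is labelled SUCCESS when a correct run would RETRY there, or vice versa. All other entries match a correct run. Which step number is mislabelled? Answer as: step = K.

Re-executing:
[1] T2.load  rd  (counter 2, T2.r 2)
[2] T1.load  rd  (counter 2, T1.r 2)
[3] T2.cas  hit  (counter 3, T2.r 2)
[4] T2.load  rd  (counter 3, T2.r 3)
[5] T0.load  rd  (counter 3, T0.r 3)
[6] T1.cas  miss  (counter 3, T1.r 2)
[7] T3.load  rd  (counter 3, T3.r 3)
[8] T3.cas  hit  (counter 4, T3.r 3)
[9] T2.cas  miss  (counter 4, T2.r 3)
[10] T0.cas  miss  (counter 4, T0.r 3)
[11] T0.load  rd  (counter 4, T0.r 4)
[12] T0.cas  hit  (counter 5, T0.r 4)
[13] T0.load  rd  (counter 5, T0.r 5)
[14] T0.cas  hit  (counter 6, T0.r 5)
Mismatch at 9.

step = 9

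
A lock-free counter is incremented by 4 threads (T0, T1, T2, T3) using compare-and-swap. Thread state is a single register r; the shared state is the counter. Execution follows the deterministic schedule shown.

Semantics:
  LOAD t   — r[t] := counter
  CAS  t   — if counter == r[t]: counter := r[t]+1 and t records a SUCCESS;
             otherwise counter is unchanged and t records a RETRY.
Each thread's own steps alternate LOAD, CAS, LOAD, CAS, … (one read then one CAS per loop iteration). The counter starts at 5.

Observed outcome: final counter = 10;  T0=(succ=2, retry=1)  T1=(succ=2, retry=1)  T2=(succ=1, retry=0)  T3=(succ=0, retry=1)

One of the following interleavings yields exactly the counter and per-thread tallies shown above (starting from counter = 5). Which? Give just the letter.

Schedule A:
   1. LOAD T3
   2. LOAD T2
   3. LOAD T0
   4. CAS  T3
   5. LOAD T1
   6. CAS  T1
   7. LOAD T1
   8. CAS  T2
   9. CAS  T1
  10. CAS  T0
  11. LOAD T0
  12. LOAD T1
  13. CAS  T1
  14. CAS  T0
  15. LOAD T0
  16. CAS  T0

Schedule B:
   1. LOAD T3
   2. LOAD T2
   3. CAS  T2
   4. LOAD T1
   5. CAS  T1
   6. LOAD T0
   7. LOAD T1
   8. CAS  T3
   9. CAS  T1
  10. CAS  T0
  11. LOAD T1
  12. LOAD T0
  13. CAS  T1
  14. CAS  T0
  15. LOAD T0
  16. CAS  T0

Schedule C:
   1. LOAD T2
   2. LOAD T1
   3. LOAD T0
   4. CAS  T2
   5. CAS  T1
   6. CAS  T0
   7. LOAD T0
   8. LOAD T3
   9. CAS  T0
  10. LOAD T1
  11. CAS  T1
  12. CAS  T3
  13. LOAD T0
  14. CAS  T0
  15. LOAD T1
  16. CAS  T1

C

Tracing schedule C:
   1) LOAD T2:  M=5  r_T2=5
   2) LOAD T1:  M=5  r_T1=5
   3) LOAD T0:  M=5  r_T0=5
   4) CAS  T2:  M=6  r_T2=5 ✓
   5) CAS  T1:  M=6  r_T1=5 ✗
   6) CAS  T0:  M=6  r_T0=5 ✗
   7) LOAD T0:  M=6  r_T0=6
   8) LOAD T3:  M=6  r_T3=6
   9) CAS  T0:  M=7  r_T0=6 ✓
  10) LOAD T1:  M=7  r_T1=7
  11) CAS  T1:  M=8  r_T1=7 ✓
  12) CAS  T3:  M=8  r_T3=6 ✗
  13) LOAD T0:  M=8  r_T0=8
  14) CAS  T0:  M=9  r_T0=8 ✓
  15) LOAD T1:  M=9  r_T1=9
  16) CAS  T1:  M=10  r_T1=9 ✓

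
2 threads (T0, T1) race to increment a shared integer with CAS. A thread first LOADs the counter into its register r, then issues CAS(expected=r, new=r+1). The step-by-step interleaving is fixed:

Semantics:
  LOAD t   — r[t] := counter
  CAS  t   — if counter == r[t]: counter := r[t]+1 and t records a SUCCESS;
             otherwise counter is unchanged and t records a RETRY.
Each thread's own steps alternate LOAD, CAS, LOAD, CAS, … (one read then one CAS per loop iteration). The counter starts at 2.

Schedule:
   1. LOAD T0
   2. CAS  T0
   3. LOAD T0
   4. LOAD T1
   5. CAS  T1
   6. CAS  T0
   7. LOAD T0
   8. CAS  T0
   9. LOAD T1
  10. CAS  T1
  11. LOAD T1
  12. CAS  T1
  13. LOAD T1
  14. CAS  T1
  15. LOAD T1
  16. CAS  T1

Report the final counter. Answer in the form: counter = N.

counter = 9

[1] T0.load  rd  (counter 2, T0.r 2)
[2] T0.cas  hit  (counter 3, T0.r 2)
[3] T0.load  rd  (counter 3, T0.r 3)
[4] T1.load  rd  (counter 3, T1.r 3)
[5] T1.cas  hit  (counter 4, T1.r 3)
[6] T0.cas  miss  (counter 4, T0.r 3)
[7] T0.load  rd  (counter 4, T0.r 4)
[8] T0.cas  hit  (counter 5, T0.r 4)
[9] T1.load  rd  (counter 5, T1.r 5)
[10] T1.cas  hit  (counter 6, T1.r 5)
[11] T1.load  rd  (counter 6, T1.r 6)
[12] T1.cas  hit  (counter 7, T1.r 6)
[13] T1.load  rd  (counter 7, T1.r 7)
[14] T1.cas  hit  (counter 8, T1.r 7)
[15] T1.load  rd  (counter 8, T1.r 8)
[16] T1.cas  hit  (counter 9, T1.r 8)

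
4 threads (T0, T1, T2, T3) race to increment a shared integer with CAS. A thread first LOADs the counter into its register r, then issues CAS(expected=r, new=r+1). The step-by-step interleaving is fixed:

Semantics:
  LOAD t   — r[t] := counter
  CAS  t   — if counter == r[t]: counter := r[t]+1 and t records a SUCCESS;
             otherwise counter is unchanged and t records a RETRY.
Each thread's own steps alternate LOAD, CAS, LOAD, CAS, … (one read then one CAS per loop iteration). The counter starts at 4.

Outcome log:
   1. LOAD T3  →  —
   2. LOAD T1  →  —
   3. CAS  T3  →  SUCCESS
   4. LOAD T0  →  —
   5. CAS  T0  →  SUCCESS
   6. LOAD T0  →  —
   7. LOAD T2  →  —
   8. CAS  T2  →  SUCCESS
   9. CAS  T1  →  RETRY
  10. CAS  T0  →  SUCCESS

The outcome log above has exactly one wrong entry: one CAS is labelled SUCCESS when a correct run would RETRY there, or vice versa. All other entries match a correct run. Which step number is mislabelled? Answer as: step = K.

Correct run:
#1 T3 reads 4
#2 T1 reads 4
#3 T3 CAS(4→5) writes; counter now 5
#4 T0 reads 5
#5 T0 CAS(5→6) writes; counter now 6
#6 T0 reads 6
#7 T2 reads 6
#8 T2 CAS(6→7) writes; counter now 7
#9 T1 CAS(4→5) fails; counter now 7
#10 T0 CAS(6→7) fails; counter now 7
Log disagrees first at step 10.

step = 10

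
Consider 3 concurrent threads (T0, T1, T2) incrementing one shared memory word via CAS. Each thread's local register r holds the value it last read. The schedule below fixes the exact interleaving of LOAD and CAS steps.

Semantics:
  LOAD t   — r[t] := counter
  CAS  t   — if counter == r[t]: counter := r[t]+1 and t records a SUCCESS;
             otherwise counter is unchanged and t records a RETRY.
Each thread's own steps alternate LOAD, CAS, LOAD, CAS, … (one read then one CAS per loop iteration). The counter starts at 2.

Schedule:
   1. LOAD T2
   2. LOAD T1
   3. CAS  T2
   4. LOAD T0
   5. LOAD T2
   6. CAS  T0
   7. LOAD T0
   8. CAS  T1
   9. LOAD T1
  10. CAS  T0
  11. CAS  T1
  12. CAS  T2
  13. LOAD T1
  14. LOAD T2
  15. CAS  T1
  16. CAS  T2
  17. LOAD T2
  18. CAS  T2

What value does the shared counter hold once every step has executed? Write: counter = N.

step 1: T2 LOAD ⇒ load; ctr=2 reg=2
step 2: T1 LOAD ⇒ load; ctr=2 reg=2
step 3: T2 CAS ⇒ ok; ctr=3 reg=2
step 4: T0 LOAD ⇒ load; ctr=3 reg=3
step 5: T2 LOAD ⇒ load; ctr=3 reg=3
step 6: T0 CAS ⇒ ok; ctr=4 reg=3
step 7: T0 LOAD ⇒ load; ctr=4 reg=4
step 8: T1 CAS ⇒ retry; ctr=4 reg=2
step 9: T1 LOAD ⇒ load; ctr=4 reg=4
step 10: T0 CAS ⇒ ok; ctr=5 reg=4
step 11: T1 CAS ⇒ retry; ctr=5 reg=4
step 12: T2 CAS ⇒ retry; ctr=5 reg=3
step 13: T1 LOAD ⇒ load; ctr=5 reg=5
step 14: T2 LOAD ⇒ load; ctr=5 reg=5
step 15: T1 CAS ⇒ ok; ctr=6 reg=5
step 16: T2 CAS ⇒ retry; ctr=6 reg=5
step 17: T2 LOAD ⇒ load; ctr=6 reg=6
step 18: T2 CAS ⇒ ok; ctr=7 reg=6

counter = 7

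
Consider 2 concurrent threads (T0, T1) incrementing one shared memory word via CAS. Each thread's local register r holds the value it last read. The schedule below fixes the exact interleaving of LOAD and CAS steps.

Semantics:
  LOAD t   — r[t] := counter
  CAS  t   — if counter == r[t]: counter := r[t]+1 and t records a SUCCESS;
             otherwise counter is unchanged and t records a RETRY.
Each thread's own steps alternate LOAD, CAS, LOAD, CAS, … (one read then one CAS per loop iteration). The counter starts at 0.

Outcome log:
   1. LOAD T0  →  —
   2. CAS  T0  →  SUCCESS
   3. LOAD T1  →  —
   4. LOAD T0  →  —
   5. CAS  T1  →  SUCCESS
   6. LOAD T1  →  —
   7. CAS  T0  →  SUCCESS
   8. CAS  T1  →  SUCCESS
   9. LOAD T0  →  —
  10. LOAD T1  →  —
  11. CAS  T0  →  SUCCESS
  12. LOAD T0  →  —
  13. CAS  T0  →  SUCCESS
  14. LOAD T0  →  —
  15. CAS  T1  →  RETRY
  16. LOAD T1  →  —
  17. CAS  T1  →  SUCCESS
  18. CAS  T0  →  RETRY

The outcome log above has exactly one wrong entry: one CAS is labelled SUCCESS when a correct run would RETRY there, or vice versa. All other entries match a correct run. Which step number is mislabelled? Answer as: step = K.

Re-executing:
T0 LOAD — after: cnt=0, r=0 — load
T0 CAS — after: cnt=1, r=0 — ok
T1 LOAD — after: cnt=1, r=1 — load
T0 LOAD — after: cnt=1, r=1 — load
T1 CAS — after: cnt=2, r=1 — ok
T1 LOAD — after: cnt=2, r=2 — load
T0 CAS — after: cnt=2, r=1 — retry
T1 CAS — after: cnt=3, r=2 — ok
T0 LOAD — after: cnt=3, r=3 — load
T1 LOAD — after: cnt=3, r=3 — load
T0 CAS — after: cnt=4, r=3 — ok
T0 LOAD — after: cnt=4, r=4 — load
T0 CAS — after: cnt=5, r=4 — ok
T0 LOAD — after: cnt=5, r=5 — load
T1 CAS — after: cnt=5, r=3 — retry
T1 LOAD — after: cnt=5, r=5 — load
T1 CAS — after: cnt=6, r=5 — ok
T0 CAS — after: cnt=6, r=5 — retry
Flip is step 7.

step = 7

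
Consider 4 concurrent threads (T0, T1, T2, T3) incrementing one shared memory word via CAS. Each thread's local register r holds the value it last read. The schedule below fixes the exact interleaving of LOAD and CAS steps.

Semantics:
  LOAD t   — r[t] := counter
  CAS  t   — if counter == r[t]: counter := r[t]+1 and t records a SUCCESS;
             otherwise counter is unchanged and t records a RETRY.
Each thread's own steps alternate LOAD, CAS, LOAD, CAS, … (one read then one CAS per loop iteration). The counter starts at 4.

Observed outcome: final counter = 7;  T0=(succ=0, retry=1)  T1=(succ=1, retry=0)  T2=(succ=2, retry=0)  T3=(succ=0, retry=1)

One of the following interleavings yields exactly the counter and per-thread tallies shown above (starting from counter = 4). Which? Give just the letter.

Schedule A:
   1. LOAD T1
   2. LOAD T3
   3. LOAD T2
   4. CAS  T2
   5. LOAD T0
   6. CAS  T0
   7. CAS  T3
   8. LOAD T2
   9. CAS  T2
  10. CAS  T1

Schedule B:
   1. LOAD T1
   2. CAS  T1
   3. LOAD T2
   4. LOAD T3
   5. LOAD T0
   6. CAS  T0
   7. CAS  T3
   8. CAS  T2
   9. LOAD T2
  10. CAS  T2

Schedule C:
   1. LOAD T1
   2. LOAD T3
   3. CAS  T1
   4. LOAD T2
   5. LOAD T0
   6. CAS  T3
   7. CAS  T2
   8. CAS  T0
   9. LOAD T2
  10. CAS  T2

C

Simulating candidate C:
   1) LOAD T1:  M=4  r_T1=4
   2) LOAD T3:  M=4  r_T3=4
   3) CAS  T1:  M=5  r_T1=4 ✓
   4) LOAD T2:  M=5  r_T2=5
   5) LOAD T0:  M=5  r_T0=5
   6) CAS  T3:  M=5  r_T3=4 ✗
   7) CAS  T2:  M=6  r_T2=5 ✓
   8) CAS  T0:  M=6  r_T0=5 ✗
   9) LOAD T2:  M=6  r_T2=6
  10) CAS  T2:  M=7  r_T2=6 ✓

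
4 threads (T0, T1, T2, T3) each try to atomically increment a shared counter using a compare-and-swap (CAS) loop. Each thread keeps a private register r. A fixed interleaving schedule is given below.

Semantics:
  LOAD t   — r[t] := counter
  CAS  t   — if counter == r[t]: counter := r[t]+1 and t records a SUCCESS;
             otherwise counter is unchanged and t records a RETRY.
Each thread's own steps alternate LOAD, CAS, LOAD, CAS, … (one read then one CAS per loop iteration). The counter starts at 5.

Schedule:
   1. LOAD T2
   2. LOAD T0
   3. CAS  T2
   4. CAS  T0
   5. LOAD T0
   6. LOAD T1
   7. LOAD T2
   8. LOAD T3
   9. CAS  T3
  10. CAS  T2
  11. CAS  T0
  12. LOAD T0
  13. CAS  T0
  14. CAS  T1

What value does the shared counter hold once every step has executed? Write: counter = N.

counter = 8

T2 LOAD — after: cnt=5, r=5 — load
T0 LOAD — after: cnt=5, r=5 — load
T2 CAS — after: cnt=6, r=5 — ok
T0 CAS — after: cnt=6, r=5 — retry
T0 LOAD — after: cnt=6, r=6 — load
T1 LOAD — after: cnt=6, r=6 — load
T2 LOAD — after: cnt=6, r=6 — load
T3 LOAD — after: cnt=6, r=6 — load
T3 CAS — after: cnt=7, r=6 — ok
T2 CAS — after: cnt=7, r=6 — retry
T0 CAS — after: cnt=7, r=6 — retry
T0 LOAD — after: cnt=7, r=7 — load
T0 CAS — after: cnt=8, r=7 — ok
T1 CAS — after: cnt=8, r=6 — retry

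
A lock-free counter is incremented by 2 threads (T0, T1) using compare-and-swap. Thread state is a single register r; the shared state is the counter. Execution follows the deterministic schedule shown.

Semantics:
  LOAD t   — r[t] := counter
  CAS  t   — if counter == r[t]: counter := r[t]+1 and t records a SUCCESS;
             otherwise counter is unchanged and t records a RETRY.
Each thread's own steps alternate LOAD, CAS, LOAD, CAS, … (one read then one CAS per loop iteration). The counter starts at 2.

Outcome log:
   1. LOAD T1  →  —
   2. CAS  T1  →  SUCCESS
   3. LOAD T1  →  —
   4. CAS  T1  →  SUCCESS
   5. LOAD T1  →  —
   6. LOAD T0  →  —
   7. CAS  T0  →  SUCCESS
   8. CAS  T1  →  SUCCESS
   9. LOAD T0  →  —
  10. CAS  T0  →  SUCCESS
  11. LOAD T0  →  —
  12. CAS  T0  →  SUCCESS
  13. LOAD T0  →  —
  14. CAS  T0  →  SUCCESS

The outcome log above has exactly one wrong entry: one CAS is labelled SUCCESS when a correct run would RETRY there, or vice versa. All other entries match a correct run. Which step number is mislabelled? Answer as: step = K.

Correct run:
[1] T1.load  rd  (counter 2, T1.r 2)
[2] T1.cas  hit  (counter 3, T1.r 2)
[3] T1.load  rd  (counter 3, T1.r 3)
[4] T1.cas  hit  (counter 4, T1.r 3)
[5] T1.load  rd  (counter 4, T1.r 4)
[6] T0.load  rd  (counter 4, T0.r 4)
[7] T0.cas  hit  (counter 5, T0.r 4)
[8] T1.cas  miss  (counter 5, T1.r 4)
[9] T0.load  rd  (counter 5, T0.r 5)
[10] T0.cas  hit  (counter 6, T0.r 5)
[11] T0.load  rd  (counter 6, T0.r 6)
[12] T0.cas  hit  (counter 7, T0.r 6)
[13] T0.load  rd  (counter 7, T0.r 7)
[14] T0.cas  hit  (counter 8, T0.r 7)
Mismatch at 8.

step = 8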